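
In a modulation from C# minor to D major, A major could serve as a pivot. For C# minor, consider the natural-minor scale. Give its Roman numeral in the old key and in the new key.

VI in C# minor; V in D major

The scale of C# minor (natural minor) is C# D# E F# G# A B; A is degree 6, and the triad built there (A-C#-E) is major, so it is VI.
The scale of D major is D E F# G A B C#; A is degree 5, and the triad built there (A-C#-E) is major, so it is V.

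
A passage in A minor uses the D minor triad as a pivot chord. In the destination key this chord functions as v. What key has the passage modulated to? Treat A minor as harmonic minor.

G minor

The numeral v denotes a minor triad on scale degree 5. With D on degree 5, the tonic of the new key is G.
Degree 5 carries a minor triad in natural-minor keys, so the destination is G minor.
Check: the diatonic triads of G minor (natural minor) are Gm (i), Adim (ii°), Bb (III), Cm (iv), Dm (v), Eb (VI), F (VII) — D minor is indeed v.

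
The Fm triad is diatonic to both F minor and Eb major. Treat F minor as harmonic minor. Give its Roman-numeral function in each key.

The scale of F minor (harmonic minor) is F G Ab Bb C Db E; F is degree 1, and the triad built there (F-Ab-C) is minor, so it is i.
The scale of Eb major is Eb F G Ab Bb C D; F is degree 2, and the triad built there (F-Ab-C) is minor, so it is ii.

i in F minor; ii in Eb major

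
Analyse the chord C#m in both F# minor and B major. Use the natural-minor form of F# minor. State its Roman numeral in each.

The scale of F# minor (natural minor) is F# G# A B C# D E; C# is degree 5, and the triad built there (C#-E-G#) is minor, so it is v.
The scale of B major is B C# D# E F# G# A#; C# is degree 2, and the triad built there (C#-E-G#) is minor, so it is ii.

v in F# minor; ii in B major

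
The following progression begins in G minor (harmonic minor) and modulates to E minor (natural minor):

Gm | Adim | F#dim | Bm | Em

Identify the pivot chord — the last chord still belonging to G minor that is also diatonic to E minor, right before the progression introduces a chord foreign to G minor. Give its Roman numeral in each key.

F#dim — vii° in G minor, ii° in E minor

Chords diatonic to G minor: Gm, Adim, Bbaug, Cm, D, Eb, F#dim.
Reading the progression, the first chord not in that set is Bm, so the modulation leaves G minor there.
The chord immediately before Bm is F#dim, which is diatonic to both keys: vii° in G minor and ii° in E minor.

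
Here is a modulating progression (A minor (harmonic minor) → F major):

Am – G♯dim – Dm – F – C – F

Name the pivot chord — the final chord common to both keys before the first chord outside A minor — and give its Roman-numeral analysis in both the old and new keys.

F — VI in A minor, I in F major

Chords diatonic to A minor: Am, Bdim, Caug, Dm, E, F, G♯dim.
Reading the progression, the first chord not in that set is C, so the modulation leaves A minor there.
The chord immediately before C is F, which is diatonic to both keys: VI in A minor and I in F major.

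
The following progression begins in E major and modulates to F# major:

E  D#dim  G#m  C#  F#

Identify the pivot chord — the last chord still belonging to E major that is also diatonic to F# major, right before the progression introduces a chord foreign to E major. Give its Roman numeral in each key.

G#m — iii in E major, ii in F# major

Chords diatonic to E major: E, F#m, G#m, A, B, C#m, D#dim.
Reading the progression, the first chord not in that set is C#, so the modulation leaves E major there.
The chord immediately before C# is G#m, which is diatonic to both keys: iii in E major and ii in F# major.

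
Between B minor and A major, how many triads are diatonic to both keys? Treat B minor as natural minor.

4

Diatonic triads of B minor (natural minor): Bm (i), C#dim (ii°), D (III), Em (iv), F#m (v), G (VI), A (VII).
Diatonic triads of A major: A (I), Bm (ii), C#m (iii), D (IV), E (V), F#m (vi), G#dim (vii°).
Matching root and quality in both lists: Bm, D, F#m, A.
That gives 4 common triads.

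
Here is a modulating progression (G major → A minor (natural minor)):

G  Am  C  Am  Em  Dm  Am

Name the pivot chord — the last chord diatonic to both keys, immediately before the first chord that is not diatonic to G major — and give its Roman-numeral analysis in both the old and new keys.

Em — vi in G major, v in A minor

Chords diatonic to G major: G, Am, Bm, C, D, Em, F#dim.
Reading the progression, the first chord not in that set is Dm, so the modulation leaves G major there.
The chord immediately before Dm is Em, which is diatonic to both keys: vi in G major and v in A minor.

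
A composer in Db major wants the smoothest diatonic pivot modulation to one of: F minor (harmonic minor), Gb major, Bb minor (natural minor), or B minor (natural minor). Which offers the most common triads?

Triads of Db major: Db (I), Ebm (ii), Fm (iii), Gb (IV), Ab (V), Bbm (vi), Cdim (vii°).
F minor (harmonic minor) shares 3: Db, Fm, Bbm.
Gb major shares 4: Db, Ebm, Gb, Bbm.
Bb minor (natural minor) shares 7: Db, Ebm, Fm, Gb, Ab, Bbm, Cdim.
B minor (natural minor) shares 0: none.
The most common triads (7) are shared with Bb minor.

Bb minor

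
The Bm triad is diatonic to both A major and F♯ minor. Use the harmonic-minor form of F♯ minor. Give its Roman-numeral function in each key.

The scale of A major is A B C♯ D E F♯ G♯; B is degree 2, and the triad built there (B-D-F♯) is minor, so it is ii.
The scale of F♯ minor (harmonic minor) is F♯ G♯ A B C♯ D E♯; B is degree 4, and the triad built there (B-D-F♯) is minor, so it is iv.

ii in A major; iv in F♯ minor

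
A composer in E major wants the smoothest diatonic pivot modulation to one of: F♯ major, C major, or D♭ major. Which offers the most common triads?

Triads of E major: E major (I), F♯ minor (ii), G♯ minor (iii), A major (IV), B major (V), C♯ minor (vi), D♯ diminished (vii°).
F♯ major shares 2: G♯m, B.
C major shares 0: none.
D♭ major shares 0: none.
The most common triads (2) are shared with F♯ major.

F♯ major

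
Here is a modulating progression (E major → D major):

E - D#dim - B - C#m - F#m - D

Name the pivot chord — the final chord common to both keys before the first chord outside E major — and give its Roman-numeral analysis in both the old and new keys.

F#m — ii in E major, iii in D major

Chords diatonic to E major: E, F#m, G#m, A, B, C#m, D#dim.
Reading the progression, the first chord not in that set is D, so the modulation leaves E major there.
The chord immediately before D is F#m, which is diatonic to both keys: ii in E major and iii in D major.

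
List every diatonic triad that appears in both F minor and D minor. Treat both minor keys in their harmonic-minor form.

Edim

Triads in F minor (harmonic minor): Fm (i), Gdim (ii°), Abaug (III+), Bbm (iv), C (V), Db (VI), Edim (vii°).
Triads in D minor (harmonic minor): Dm (i), Edim (ii°), Faug (III+), Gm (iv), A (V), Bb (VI), C#dim (vii°).
Shared triads with their functions: Edim (vii° in F minor, ii° in D minor).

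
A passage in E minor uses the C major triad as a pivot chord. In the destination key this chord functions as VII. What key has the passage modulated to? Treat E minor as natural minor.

D minor

The numeral VII denotes a major triad on scale degree 7. With C on degree 7, the tonic of the new key is D.
Degree 7 carries a major triad in natural-minor keys, so the destination is D minor.
Check: the diatonic triads of D minor (natural minor) are Dm (i), Edim (ii°), F (III), Gm (iv), Am (v), B♭ (VI), C (VII) — C major is indeed VII.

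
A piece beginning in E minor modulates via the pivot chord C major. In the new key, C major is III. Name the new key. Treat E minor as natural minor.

The numeral III denotes a major triad on scale degree 3. With C on degree 3, the tonic of the new key is A.
Degree 3 carries a major triad in natural-minor keys, so the destination is A minor.
Check: the diatonic triads of A minor (natural minor) are Am (i), Bdim (ii°), C (III), Dm (iv), Em (v), F (VI), G (VII) — C major is indeed III.

A minor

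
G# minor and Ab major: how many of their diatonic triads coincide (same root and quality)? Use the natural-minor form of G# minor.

Diatonic triads of G# minor (natural minor): G#m (i), A#dim (ii°), B (III), C#m (iv), D#m (v), E (VI), F# (VII).
Diatonic triads of Ab major: Ab (I), Bbm (ii), Cm (iii), Db (IV), Eb (V), Fm (vi), Gdim (vii°).
No triad has the same root and quality in both keys.

0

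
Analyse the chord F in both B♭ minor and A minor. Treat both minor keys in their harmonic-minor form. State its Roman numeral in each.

The scale of B♭ minor (harmonic minor) is B♭ C D♭ E♭ F G♭ A; F is degree 5, and the triad built there (F-A-C) is major, so it is V.
The scale of A minor (harmonic minor) is A B C D E F G♯; F is degree 6, and the triad built there (F-A-C) is major, so it is VI.

V in B♭ minor; VI in A minor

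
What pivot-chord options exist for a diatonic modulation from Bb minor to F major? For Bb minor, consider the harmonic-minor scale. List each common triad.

Triads in Bb minor (harmonic minor): Bb minor (i), C diminished (ii°), Db augmented (III+), Eb minor (iv), F major (V), Gb major (VI), A diminished (vii°).
Triads in F major: F major (I), G minor (ii), A minor (iii), Bb major (IV), C major (V), D minor (vi), E diminished (vii°).
Shared triads with their functions: F major (V in Bb minor, I in F major).

F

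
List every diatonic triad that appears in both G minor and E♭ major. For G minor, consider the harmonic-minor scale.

Gm, Cm, E♭

Triads in G minor (harmonic minor): Gm (i), Adim (ii°), B♭aug (III+), Cm (iv), D (V), E♭ (VI), F♯dim (vii°).
Triads in E♭ major: E♭ (I), Fm (ii), Gm (iii), A♭ (IV), B♭ (V), Cm (vi), Ddim (vii°).
Shared triads with their functions: Gm (i in G minor, iii in E♭ major); Cm (iv in G minor, vi in E♭ major); E♭ (VI in G minor, I in E♭ major).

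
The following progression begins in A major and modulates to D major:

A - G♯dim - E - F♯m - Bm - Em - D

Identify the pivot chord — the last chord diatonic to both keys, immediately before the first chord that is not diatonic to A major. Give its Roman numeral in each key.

Chords diatonic to A major: A, Bm, C♯m, D, E, F♯m, G♯dim.
Reading the progression, the first chord not in that set is Em, so the modulation leaves A major there.
The chord immediately before Em is Bm, which is diatonic to both keys: ii in A major and vi in D major.

Bm — ii in A major, vi in D major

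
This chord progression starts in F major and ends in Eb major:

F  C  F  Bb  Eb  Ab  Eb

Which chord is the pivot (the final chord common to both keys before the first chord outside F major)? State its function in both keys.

Chords diatonic to F major: F, Gm, Am, Bb, C, Dm, Edim.
Reading the progression, the first chord not in that set is Eb, so the modulation leaves F major there.
The chord immediately before Eb is Bb, which is diatonic to both keys: IV in F major and V in Eb major.

Bb — IV in F major, V in Eb major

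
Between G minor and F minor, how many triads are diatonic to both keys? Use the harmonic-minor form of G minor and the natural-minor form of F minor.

2

Diatonic triads of G minor (harmonic minor): Gm (i), Adim (ii°), Bbaug (III+), Cm (iv), D (V), Eb (VI), F#dim (vii°).
Diatonic triads of F minor (natural minor): Fm (i), Gdim (ii°), Ab (III), Bbm (iv), Cm (v), Db (VI), Eb (VII).
Matching root and quality in both lists: Cm, Eb.
That gives 2 common triads.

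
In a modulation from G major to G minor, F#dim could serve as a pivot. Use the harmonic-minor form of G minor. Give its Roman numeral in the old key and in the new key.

vii° in G major; vii° in G minor

The scale of G major is G A B C D E F#; F# is degree 7, and the triad built there (F#-A-C) is diminished, so it is vii°.
The scale of G minor (harmonic minor) is G A Bb C D Eb F#; F# is degree 7, and the triad built there (F#-A-C) is diminished, so it is vii°.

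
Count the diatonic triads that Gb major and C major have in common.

Diatonic triads of Gb major: Gb major (I), Ab minor (ii), Bb minor (iii), Cb major (IV), Db major (V), Eb minor (vi), F diminished (vii°).
Diatonic triads of C major: C major (I), D minor (ii), E minor (iii), F major (IV), G major (V), A minor (vi), B diminished (vii°).
No triad has the same root and quality in both keys.

0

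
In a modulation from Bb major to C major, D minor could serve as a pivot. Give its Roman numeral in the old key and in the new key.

The scale of Bb major is Bb C D Eb F G A; D is degree 3, and the triad built there (D-F-A) is minor, so it is iii.
The scale of C major is C D E F G A B; D is degree 2, and the triad built there (D-F-A) is minor, so it is ii.

iii in Bb major; ii in C major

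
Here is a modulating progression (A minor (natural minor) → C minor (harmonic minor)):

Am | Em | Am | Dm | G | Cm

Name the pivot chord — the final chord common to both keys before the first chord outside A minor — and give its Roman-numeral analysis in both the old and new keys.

G — VII in A minor, V in C minor

Chords diatonic to A minor: Am, Bdim, C, Dm, Em, F, G.
Reading the progression, the first chord not in that set is Cm, so the modulation leaves A minor there.
The chord immediately before Cm is G, which is diatonic to both keys: VII in A minor and V in C minor.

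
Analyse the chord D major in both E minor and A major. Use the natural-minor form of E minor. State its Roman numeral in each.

VII in E minor; IV in A major

The scale of E minor (natural minor) is E F♯ G A B C D; D is degree 7, and the triad built there (D-F♯-A) is major, so it is VII.
The scale of A major is A B C♯ D E F♯ G♯; D is degree 4, and the triad built there (D-F♯-A) is major, so it is IV.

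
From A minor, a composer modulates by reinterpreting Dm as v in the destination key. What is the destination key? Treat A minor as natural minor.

G minor

The numeral v denotes a minor triad on scale degree 5. With D on degree 5, the tonic of the new key is G.
Degree 5 carries a minor triad in natural-minor keys, so the destination is G minor.
Check: the diatonic triads of G minor (natural minor) are Gm (i), Adim (ii°), Bb (III), Cm (iv), Dm (v), Eb (VI), F (VII) — Dm is indeed v.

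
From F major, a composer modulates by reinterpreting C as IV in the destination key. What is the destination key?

The numeral IV denotes a major triad on scale degree 4. With C on degree 4, the tonic of the new key is G.
Degree 4 carries a major triad in major keys, so the destination is G major.
Check: the diatonic triads of G major are G (I), Am (ii), Bm (iii), C (IV), D (V), Em (vi), F♯dim (vii°) — C is indeed IV.

G major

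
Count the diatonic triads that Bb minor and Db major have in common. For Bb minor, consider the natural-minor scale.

Diatonic triads of Bb minor (natural minor): Bb minor (i), C diminished (ii°), Db major (III), Eb minor (iv), F minor (v), Gb major (VI), Ab major (VII).
Diatonic triads of Db major: Db major (I), Eb minor (ii), F minor (iii), Gb major (IV), Ab major (V), Bb minor (vi), C diminished (vii°).
Matching root and quality in both lists: Bb minor, C diminished, Db major, Eb minor, F minor, Gb major, Ab major.
That gives 7 common triads.

7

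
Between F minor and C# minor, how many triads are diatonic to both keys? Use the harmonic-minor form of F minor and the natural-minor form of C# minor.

Diatonic triads of F minor (harmonic minor): F minor (i), G diminished (ii°), Ab augmented (III+), Bb minor (iv), C major (V), Db major (VI), E diminished (vii°).
Diatonic triads of C# minor (natural minor): C# minor (i), D# diminished (ii°), E major (III), F# minor (iv), G# minor (v), A major (VI), B major (VII).
No triad has the same root and quality in both keys.

0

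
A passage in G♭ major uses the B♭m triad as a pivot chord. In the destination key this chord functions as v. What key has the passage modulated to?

The numeral v denotes a minor triad on scale degree 5. With B♭ on degree 5, the tonic of the new key is E♭.
Degree 5 carries a minor triad in natural-minor keys, so the destination is E♭ minor.
Check: the diatonic triads of E♭ minor (natural minor) are E♭m (i), Fdim (ii°), G♭ (III), A♭m (iv), B♭m (v), C♭ (VI), D♭ (VII) — B♭m is indeed v.

E♭ minor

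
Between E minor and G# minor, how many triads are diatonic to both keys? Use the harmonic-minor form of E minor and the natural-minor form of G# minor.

1

Diatonic triads of E minor (harmonic minor): E minor (i), F# diminished (ii°), G augmented (III+), A minor (iv), B major (V), C major (VI), D# diminished (vii°).
Diatonic triads of G# minor (natural minor): G# minor (i), A# diminished (ii°), B major (III), C# minor (iv), D# minor (v), E major (VI), F# major (VII).
Matching root and quality in both lists: B major.
That gives 1 common triad.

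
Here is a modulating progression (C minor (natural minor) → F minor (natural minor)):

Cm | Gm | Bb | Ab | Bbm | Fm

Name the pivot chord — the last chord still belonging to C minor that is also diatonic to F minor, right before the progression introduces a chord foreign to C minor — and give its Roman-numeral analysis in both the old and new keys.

Chords diatonic to C minor: Cm, Ddim, Eb, Fm, Gm, Ab, Bb.
Reading the progression, the first chord not in that set is Bbm, so the modulation leaves C minor there.
The chord immediately before Bbm is Ab, which is diatonic to both keys: VI in C minor and III in F minor.

Ab — VI in C minor, III in F minor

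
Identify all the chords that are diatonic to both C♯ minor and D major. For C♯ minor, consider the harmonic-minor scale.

F♯m, A

Triads in C♯ minor (harmonic minor): C♯m (i), D♯dim (ii°), Eaug (III+), F♯m (iv), G♯ (V), A (VI), B♯dim (vii°).
Triads in D major: D (I), Em (ii), F♯m (iii), G (IV), A (V), Bm (vi), C♯dim (vii°).
Shared triads with their functions: F♯m (iv in C♯ minor, iii in D major); A (VI in C♯ minor, V in D major).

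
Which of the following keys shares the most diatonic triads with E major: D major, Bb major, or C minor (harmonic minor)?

D major

Triads of E major: E major (I), F# minor (ii), G# minor (iii), A major (IV), B major (V), C# minor (vi), D# diminished (vii°).
D major shares 2: F#m, A.
Bb major shares 0: none.
C minor (harmonic minor) shares 0: none.
The most common triads (2) are shared with D major.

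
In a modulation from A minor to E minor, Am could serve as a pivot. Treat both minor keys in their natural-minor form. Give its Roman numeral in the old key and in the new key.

The scale of A minor (natural minor) is A B C D E F G; A is degree 1, and the triad built there (A-C-E) is minor, so it is i.
The scale of E minor (natural minor) is E F♯ G A B C D; A is degree 4, and the triad built there (A-C-E) is minor, so it is iv.

i in A minor; iv in E minor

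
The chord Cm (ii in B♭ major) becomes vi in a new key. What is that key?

The numeral vi denotes a minor triad on scale degree 6. With C on degree 6, the tonic of the new key is E♭.
Degree 6 carries a minor triad in major keys, so the destination is E♭ major.
Check: the diatonic triads of E♭ major are E♭ (I), Fm (ii), Gm (iii), A♭ (IV), B♭ (V), Cm (vi), Ddim (vii°) — Cm is indeed vi.

E♭ major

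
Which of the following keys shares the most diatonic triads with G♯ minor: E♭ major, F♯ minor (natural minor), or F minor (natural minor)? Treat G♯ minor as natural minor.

Triads of G♯ minor (natural minor): G♯m (i), A♯dim (ii°), B (III), C♯m (iv), D♯m (v), E (VI), F♯ (VII).
E♭ major shares 0: none.
F♯ minor (natural minor) shares 2: C♯m, E.
F minor (natural minor) shares 0: none.
The most common triads (2) are shared with F♯ minor.

F♯ minor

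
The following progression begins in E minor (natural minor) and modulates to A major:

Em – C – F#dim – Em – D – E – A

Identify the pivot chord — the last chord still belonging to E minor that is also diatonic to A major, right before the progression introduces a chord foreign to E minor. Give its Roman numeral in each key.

D — VII in E minor, IV in A major

Chords diatonic to E minor: Em, F#dim, G, Am, Bm, C, D.
Reading the progression, the first chord not in that set is E, so the modulation leaves E minor there.
The chord immediately before E is D, which is diatonic to both keys: VII in E minor and IV in A major.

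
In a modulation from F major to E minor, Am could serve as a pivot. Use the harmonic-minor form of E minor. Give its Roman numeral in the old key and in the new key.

The scale of F major is F G A Bb C D E; A is degree 3, and the triad built there (A-C-E) is minor, so it is iii.
The scale of E minor (harmonic minor) is E F# G A B C D#; A is degree 4, and the triad built there (A-C-E) is minor, so it is iv.

iii in F major; iv in E minor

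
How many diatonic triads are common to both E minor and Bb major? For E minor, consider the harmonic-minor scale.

0

Diatonic triads of E minor (harmonic minor): Em (i), F#dim (ii°), Gaug (III+), Am (iv), B (V), C (VI), D#dim (vii°).
Diatonic triads of Bb major: Bb (I), Cm (ii), Dm (iii), Eb (IV), F (V), Gm (vi), Adim (vii°).
No triad has the same root and quality in both keys.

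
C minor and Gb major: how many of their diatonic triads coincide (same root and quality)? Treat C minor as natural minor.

Diatonic triads of C minor (natural minor): Cm (i), Ddim (ii°), Eb (III), Fm (iv), Gm (v), Ab (VI), Bb (VII).
Diatonic triads of Gb major: Gb (I), Abm (ii), Bbm (iii), Cb (IV), Db (V), Ebm (vi), Fdim (vii°).
No triad has the same root and quality in both keys.

0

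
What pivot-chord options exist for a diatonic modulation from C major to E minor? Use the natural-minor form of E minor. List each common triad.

C, Em, G, Am

Triads in C major: C (I), Dm (ii), Em (iii), F (IV), G (V), Am (vi), Bdim (vii°).
Triads in E minor (natural minor): Em (i), F#dim (ii°), G (III), Am (iv), Bm (v), C (VI), D (VII).
Shared triads with their functions: C (I in C major, VI in E minor); Em (iii in C major, i in E minor); G (V in C major, III in E minor); Am (vi in C major, iv in E minor).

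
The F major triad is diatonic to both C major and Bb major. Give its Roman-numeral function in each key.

IV in C major; V in Bb major

The scale of C major is C D E F G A B; F is degree 4, and the triad built there (F-A-C) is major, so it is IV.
The scale of Bb major is Bb C D Eb F G A; F is degree 5, and the triad built there (F-A-C) is major, so it is V.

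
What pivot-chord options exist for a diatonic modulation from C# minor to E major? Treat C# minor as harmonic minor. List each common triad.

Triads in C# minor (harmonic minor): C#m (i), D#dim (ii°), Eaug (III+), F#m (iv), G# (V), A (VI), B#dim (vii°).
Triads in E major: E (I), F#m (ii), G#m (iii), A (IV), B (V), C#m (vi), D#dim (vii°).
Shared triads with their functions: C#m (i in C# minor, vi in E major); D#dim (ii° in C# minor, vii° in E major); F#m (iv in C# minor, ii in E major); A (VI in C# minor, IV in E major).

C#m, D#dim, F#m, A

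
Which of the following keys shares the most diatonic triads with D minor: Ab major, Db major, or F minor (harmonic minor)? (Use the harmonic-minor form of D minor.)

F minor

Triads of D minor (harmonic minor): D minor (i), E diminished (ii°), F augmented (III+), G minor (iv), A major (V), Bb major (VI), C# diminished (vii°).
Ab major shares 0: none.
Db major shares 0: none.
F minor (harmonic minor) shares 1: Edim.
The most common triads (1) are shared with F minor.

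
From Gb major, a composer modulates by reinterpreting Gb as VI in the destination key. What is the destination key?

Bb minor

The numeral VI denotes a major triad on scale degree 6. With Gb on degree 6, the tonic of the new key is Bb.
Degree 6 carries a major triad in minor keys, so the destination is Bb minor.
Check: the diatonic triads of Bb minor (natural minor) are Bbm (i), Cdim (ii°), Db (III), Ebm (iv), Fm (v), Gb (VI), Ab (VII) — Gb is indeed VI.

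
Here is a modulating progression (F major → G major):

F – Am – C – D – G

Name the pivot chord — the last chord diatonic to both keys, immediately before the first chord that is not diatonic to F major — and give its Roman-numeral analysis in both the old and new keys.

C — V in F major, IV in G major

Chords diatonic to F major: F, Gm, Am, Bb, C, Dm, Edim.
Reading the progression, the first chord not in that set is D, so the modulation leaves F major there.
The chord immediately before D is C, which is diatonic to both keys: V in F major and IV in G major.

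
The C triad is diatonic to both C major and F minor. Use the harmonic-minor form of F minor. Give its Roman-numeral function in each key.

The scale of C major is C D E F G A B; C is degree 1, and the triad built there (C-E-G) is major, so it is I.
The scale of F minor (harmonic minor) is F G Ab Bb C Db E; C is degree 5, and the triad built there (C-E-G) is major, so it is V.

I in C major; V in F minor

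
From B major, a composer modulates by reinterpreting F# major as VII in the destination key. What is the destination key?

The numeral VII denotes a major triad on scale degree 7. With F# on degree 7, the tonic of the new key is G#.
Degree 7 carries a major triad in natural-minor keys, so the destination is G# minor.
Check: the diatonic triads of G# minor (natural minor) are G#m (i), A#dim (ii°), B (III), C#m (iv), D#m (v), E (VI), F# (VII) — F# major is indeed VII.

G# minor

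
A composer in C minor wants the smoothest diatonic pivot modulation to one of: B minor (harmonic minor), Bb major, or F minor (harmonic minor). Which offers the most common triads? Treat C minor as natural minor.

Bb major

Triads of C minor (natural minor): C minor (i), D diminished (ii°), Eb major (III), F minor (iv), G minor (v), Ab major (VI), Bb major (VII).
B minor (harmonic minor) shares 0: none.
Bb major shares 4: Cm, Eb, Gm, Bb.
F minor (harmonic minor) shares 1: Fm.
The most common triads (4) are shared with Bb major.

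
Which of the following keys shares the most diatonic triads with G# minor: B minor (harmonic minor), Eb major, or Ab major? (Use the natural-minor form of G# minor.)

B minor

Triads of G# minor (natural minor): G# minor (i), A# diminished (ii°), B major (III), C# minor (iv), D# minor (v), E major (VI), F# major (VII).
B minor (harmonic minor) shares 2: A#dim, F#.
Eb major shares 0: none.
Ab major shares 0: none.
The most common triads (2) are shared with B minor.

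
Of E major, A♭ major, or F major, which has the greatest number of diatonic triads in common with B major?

Triads of B major: B major (I), C♯ minor (ii), D♯ minor (iii), E major (IV), F♯ major (V), G♯ minor (vi), A♯ diminished (vii°).
E major shares 4: B, C♯m, E, G♯m.
A♭ major shares 0: none.
F major shares 0: none.
The most common triads (4) are shared with E major.

E major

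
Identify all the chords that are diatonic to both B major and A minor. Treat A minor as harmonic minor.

E

Triads in B major: B (I), C♯m (ii), D♯m (iii), E (IV), F♯ (V), G♯m (vi), A♯dim (vii°).
Triads in A minor (harmonic minor): Am (i), Bdim (ii°), Caug (III+), Dm (iv), E (V), F (VI), G♯dim (vii°).
Shared triads with their functions: E (IV in B major, V in A minor).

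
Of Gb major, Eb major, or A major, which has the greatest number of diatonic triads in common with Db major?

Triads of Db major: Db (I), Ebm (ii), Fm (iii), Gb (IV), Ab (V), Bbm (vi), Cdim (vii°).
Gb major shares 4: Db, Ebm, Gb, Bbm.
Eb major shares 2: Fm, Ab.
A major shares 0: none.
The most common triads (4) are shared with Gb major.

Gb major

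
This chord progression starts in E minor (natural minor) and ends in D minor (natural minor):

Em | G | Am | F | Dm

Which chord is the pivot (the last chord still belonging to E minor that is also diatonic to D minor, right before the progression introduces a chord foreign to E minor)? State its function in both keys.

Am — iv in E minor, v in D minor

Chords diatonic to E minor: Em, F#dim, G, Am, Bm, C, D.
Reading the progression, the first chord not in that set is F, so the modulation leaves E minor there.
The chord immediately before F is Am, which is diatonic to both keys: iv in E minor and v in D minor.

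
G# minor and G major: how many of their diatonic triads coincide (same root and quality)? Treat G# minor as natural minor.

Diatonic triads of G# minor (natural minor): G# minor (i), A# diminished (ii°), B major (III), C# minor (iv), D# minor (v), E major (VI), F# major (VII).
Diatonic triads of G major: G major (I), A minor (ii), B minor (iii), C major (IV), D major (V), E minor (vi), F# diminished (vii°).
No triad has the same root and quality in both keys.

0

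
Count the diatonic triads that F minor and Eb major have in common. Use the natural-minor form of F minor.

Diatonic triads of F minor (natural minor): F minor (i), G diminished (ii°), Ab major (III), Bb minor (iv), C minor (v), Db major (VI), Eb major (VII).
Diatonic triads of Eb major: Eb major (I), F minor (ii), G minor (iii), Ab major (IV), Bb major (V), C minor (vi), D diminished (vii°).
Matching root and quality in both lists: F minor, Ab major, C minor, Eb major.
That gives 4 common triads.

4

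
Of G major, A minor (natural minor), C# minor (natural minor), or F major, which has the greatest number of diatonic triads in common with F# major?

Triads of F# major: F# major (I), G# minor (ii), A# minor (iii), B major (IV), C# major (V), D# minor (vi), E# diminished (vii°).
G major shares 0: none.
A minor (natural minor) shares 0: none.
C# minor (natural minor) shares 2: G#m, B.
F major shares 0: none.
The most common triads (2) are shared with C# minor.

C# minor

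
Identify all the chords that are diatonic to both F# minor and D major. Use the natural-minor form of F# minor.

Triads in F# minor (natural minor): F#m (i), G#dim (ii°), A (III), Bm (iv), C#m (v), D (VI), E (VII).
Triads in D major: D (I), Em (ii), F#m (iii), G (IV), A (V), Bm (vi), C#dim (vii°).
Shared triads with their functions: F#m (i in F# minor, iii in D major); A (III in F# minor, V in D major); Bm (iv in F# minor, vi in D major); D (VI in F# minor, I in D major).

F#m, A, Bm, D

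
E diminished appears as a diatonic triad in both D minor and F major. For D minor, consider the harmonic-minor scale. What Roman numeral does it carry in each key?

ii° in D minor; vii° in F major

The scale of D minor (harmonic minor) is D E F G A Bb C#; E is degree 2, and the triad built there (E-G-Bb) is diminished, so it is ii°.
The scale of F major is F G A Bb C D E; E is degree 7, and the triad built there (E-G-Bb) is diminished, so it is vii°.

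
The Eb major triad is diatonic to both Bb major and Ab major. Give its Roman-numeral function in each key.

IV in Bb major; V in Ab major

The scale of Bb major is Bb C D Eb F G A; Eb is degree 4, and the triad built there (Eb-G-Bb) is major, so it is IV.
The scale of Ab major is Ab Bb C Db Eb F G; Eb is degree 5, and the triad built there (Eb-G-Bb) is major, so it is V.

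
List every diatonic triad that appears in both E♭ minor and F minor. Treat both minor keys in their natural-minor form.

B♭m, D♭

Triads in E♭ minor (natural minor): E♭ minor (i), F diminished (ii°), G♭ major (III), A♭ minor (iv), B♭ minor (v), C♭ major (VI), D♭ major (VII).
Triads in F minor (natural minor): F minor (i), G diminished (ii°), A♭ major (III), B♭ minor (iv), C minor (v), D♭ major (VI), E♭ major (VII).
Shared triads with their functions: B♭ minor (v in E♭ minor, iv in F minor); D♭ major (VII in E♭ minor, VI in F minor).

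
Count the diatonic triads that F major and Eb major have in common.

Diatonic triads of F major: F (I), Gm (ii), Am (iii), Bb (IV), C (V), Dm (vi), Edim (vii°).
Diatonic triads of Eb major: Eb (I), Fm (ii), Gm (iii), Ab (IV), Bb (V), Cm (vi), Ddim (vii°).
Matching root and quality in both lists: Gm, Bb.
That gives 2 common triads.

2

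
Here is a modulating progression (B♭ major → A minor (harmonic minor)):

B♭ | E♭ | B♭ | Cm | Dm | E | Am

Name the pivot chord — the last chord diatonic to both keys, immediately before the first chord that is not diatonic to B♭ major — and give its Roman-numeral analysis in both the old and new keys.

Dm — iii in B♭ major, iv in A minor

Chords diatonic to B♭ major: B♭, Cm, Dm, E♭, F, Gm, Adim.
Reading the progression, the first chord not in that set is E, so the modulation leaves B♭ major there.
The chord immediately before E is Dm, which is diatonic to both keys: iii in B♭ major and iv in A minor.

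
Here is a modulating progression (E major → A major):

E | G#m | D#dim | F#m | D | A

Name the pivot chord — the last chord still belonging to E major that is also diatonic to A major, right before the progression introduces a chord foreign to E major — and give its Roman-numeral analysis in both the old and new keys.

F#m — ii in E major, vi in A major

Chords diatonic to E major: E, F#m, G#m, A, B, C#m, D#dim.
Reading the progression, the first chord not in that set is D, so the modulation leaves E major there.
The chord immediately before D is F#m, which is diatonic to both keys: ii in E major and vi in A major.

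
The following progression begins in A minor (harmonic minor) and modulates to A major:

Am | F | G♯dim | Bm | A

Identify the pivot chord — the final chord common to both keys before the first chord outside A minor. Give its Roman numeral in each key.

G♯dim — vii° in A minor, vii° in A major

Chords diatonic to A minor: Am, Bdim, Caug, Dm, E, F, G♯dim.
Reading the progression, the first chord not in that set is Bm, so the modulation leaves A minor there.
The chord immediately before Bm is G♯dim, which is diatonic to both keys: vii° in A minor and vii° in A major.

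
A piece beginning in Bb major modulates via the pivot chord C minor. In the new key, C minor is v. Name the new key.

F minor

The numeral v denotes a minor triad on scale degree 5. With C on degree 5, the tonic of the new key is F.
Degree 5 carries a minor triad in natural-minor keys, so the destination is F minor.
Check: the diatonic triads of F minor (natural minor) are Fm (i), Gdim (ii°), Ab (III), Bbm (iv), Cm (v), Db (VI), Eb (VII) — C minor is indeed v.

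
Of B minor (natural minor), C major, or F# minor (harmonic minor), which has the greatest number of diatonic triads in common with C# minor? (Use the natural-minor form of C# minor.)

B minor

Triads of C# minor (natural minor): C#m (i), D#dim (ii°), E (III), F#m (iv), G#m (v), A (VI), B (VII).
B minor (natural minor) shares 2: F#m, A.
C major shares 0: none.
F# minor (harmonic minor) shares 1: F#m.
The most common triads (2) are shared with B minor.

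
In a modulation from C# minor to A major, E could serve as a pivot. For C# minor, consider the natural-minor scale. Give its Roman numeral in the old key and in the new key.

III in C# minor; V in A major

The scale of C# minor (natural minor) is C# D# E F# G# A B; E is degree 3, and the triad built there (E-G#-B) is major, so it is III.
The scale of A major is A B C# D E F# G#; E is degree 5, and the triad built there (E-G#-B) is major, so it is V.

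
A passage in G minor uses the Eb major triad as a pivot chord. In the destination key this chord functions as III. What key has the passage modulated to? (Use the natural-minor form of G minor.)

The numeral III denotes a major triad on scale degree 3. With Eb on degree 3, the tonic of the new key is C.
Degree 3 carries a major triad in natural-minor keys, so the destination is C minor.
Check: the diatonic triads of C minor (natural minor) are Cm (i), Ddim (ii°), Eb (III), Fm (iv), Gm (v), Ab (VI), Bb (VII) — Eb major is indeed III.

C minor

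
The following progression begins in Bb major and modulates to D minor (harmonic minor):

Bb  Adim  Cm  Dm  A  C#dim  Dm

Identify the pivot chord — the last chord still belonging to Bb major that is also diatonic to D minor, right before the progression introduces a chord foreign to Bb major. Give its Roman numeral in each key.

Chords diatonic to Bb major: Bb, Cm, Dm, Eb, F, Gm, Adim.
Reading the progression, the first chord not in that set is A, so the modulation leaves Bb major there.
The chord immediately before A is Dm, which is diatonic to both keys: iii in Bb major and i in D minor.

Dm — iii in Bb major, i in D minor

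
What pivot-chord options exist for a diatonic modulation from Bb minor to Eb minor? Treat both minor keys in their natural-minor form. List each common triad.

Bbm, Db, Ebm, Gb

Triads in Bb minor (natural minor): Bb minor (i), C diminished (ii°), Db major (III), Eb minor (iv), F minor (v), Gb major (VI), Ab major (VII).
Triads in Eb minor (natural minor): Eb minor (i), F diminished (ii°), Gb major (III), Ab minor (iv), Bb minor (v), Cb major (VI), Db major (VII).
Shared triads with their functions: Bb minor (i in Bb minor, v in Eb minor); Db major (III in Bb minor, VII in Eb minor); Eb minor (iv in Bb minor, i in Eb minor); Gb major (VI in Bb minor, III in Eb minor).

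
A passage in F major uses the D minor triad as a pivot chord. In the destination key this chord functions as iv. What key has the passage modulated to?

A minor

The numeral iv denotes a minor triad on scale degree 4. With D on degree 4, the tonic of the new key is A.
Degree 4 carries a minor triad in minor keys, so the destination is A minor.
Check: the diatonic triads of A minor (natural minor) are Am (i), Bdim (ii°), C (III), Dm (iv), Em (v), F (VI), G (VII) — D minor is indeed iv.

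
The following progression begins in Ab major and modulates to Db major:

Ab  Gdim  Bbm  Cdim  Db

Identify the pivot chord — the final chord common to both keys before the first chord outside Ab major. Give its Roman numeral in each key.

Chords diatonic to Ab major: Ab, Bbm, Cm, Db, Eb, Fm, Gdim.
Reading the progression, the first chord not in that set is Cdim, so the modulation leaves Ab major there.
The chord immediately before Cdim is Bbm, which is diatonic to both keys: ii in Ab major and vi in Db major.

Bbm — ii in Ab major, vi in Db major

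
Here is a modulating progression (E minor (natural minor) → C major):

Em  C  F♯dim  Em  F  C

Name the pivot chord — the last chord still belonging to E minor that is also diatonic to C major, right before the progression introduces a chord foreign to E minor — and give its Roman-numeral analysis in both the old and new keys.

Em — i in E minor, iii in C major

Chords diatonic to E minor: Em, F♯dim, G, Am, Bm, C, D.
Reading the progression, the first chord not in that set is F, so the modulation leaves E minor there.
The chord immediately before F is Em, which is diatonic to both keys: i in E minor and iii in C major.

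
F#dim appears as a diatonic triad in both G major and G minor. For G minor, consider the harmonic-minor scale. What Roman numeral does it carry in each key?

The scale of G major is G A B C D E F#; F# is degree 7, and the triad built there (F#-A-C) is diminished, so it is vii°.
The scale of G minor (harmonic minor) is G A Bb C D Eb F#; F# is degree 7, and the triad built there (F#-A-C) is diminished, so it is vii°.

vii° in G major; vii° in G minor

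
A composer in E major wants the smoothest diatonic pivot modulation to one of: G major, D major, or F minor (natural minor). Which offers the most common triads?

Triads of E major: E major (I), F# minor (ii), G# minor (iii), A major (IV), B major (V), C# minor (vi), D# diminished (vii°).
G major shares 0: none.
D major shares 2: F#m, A.
F minor (natural minor) shares 0: none.
The most common triads (2) are shared with D major.

D major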